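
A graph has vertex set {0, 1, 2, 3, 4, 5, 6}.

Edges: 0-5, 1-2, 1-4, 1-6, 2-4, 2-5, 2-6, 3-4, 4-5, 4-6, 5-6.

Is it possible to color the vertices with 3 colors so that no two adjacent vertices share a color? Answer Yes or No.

2, 4, 5, 6 form a clique, so at least 4 colors are needed.
So 3 colors are not enough.

No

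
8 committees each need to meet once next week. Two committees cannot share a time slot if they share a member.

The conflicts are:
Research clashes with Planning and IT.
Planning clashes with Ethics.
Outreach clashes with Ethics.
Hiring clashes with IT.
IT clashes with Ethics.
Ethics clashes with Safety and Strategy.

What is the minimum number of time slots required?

2

Ethics and Safety conflict, so at least 2 time slots are needed.
2 time slots suffice: time slot 1 → {Research, Hiring, Ethics}; time slot 2 → {Planning, Outreach, IT, Safety, Strategy}. Every pair that conflicts lands in different time slots.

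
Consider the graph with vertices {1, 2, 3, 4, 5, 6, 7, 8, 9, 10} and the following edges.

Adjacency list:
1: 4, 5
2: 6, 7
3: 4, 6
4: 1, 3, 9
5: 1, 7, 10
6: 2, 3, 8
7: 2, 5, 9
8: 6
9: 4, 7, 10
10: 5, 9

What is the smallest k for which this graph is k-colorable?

The cycle 4-9-7-5-1-4 has odd length 5, so it cannot be 2-colored; at least 3 colors are needed.
3 colors suffice: color red → {4, 6, 7, 10}; color blue → {2, 3, 5, 8, 9}; color green → {1}. Each edge has distinct colors on its endpoints.

3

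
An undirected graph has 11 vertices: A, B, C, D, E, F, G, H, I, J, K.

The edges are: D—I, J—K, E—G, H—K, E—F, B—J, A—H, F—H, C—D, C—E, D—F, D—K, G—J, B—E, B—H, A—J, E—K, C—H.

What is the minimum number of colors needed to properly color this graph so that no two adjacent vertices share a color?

2

B and J are adjacent, so at least 2 colors are needed.
2 colors suffice: color red → {D, E, H, J}; color blue → {A, B, C, F, G, I, K}. Each edge has distinct colors on its endpoints.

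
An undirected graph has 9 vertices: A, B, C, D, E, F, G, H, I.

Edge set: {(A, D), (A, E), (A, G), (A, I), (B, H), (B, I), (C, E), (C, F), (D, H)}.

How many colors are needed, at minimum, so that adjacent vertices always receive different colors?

The cycle H-D-A-I-B-H has odd length 5, so it cannot be 2-colored; at least 3 colors are needed.
One proper 3-coloring: A=1, B=3, C=1, D=2, E=2, F=2, G=2, H=1, I=2. No two adjacent vertices share a color.

3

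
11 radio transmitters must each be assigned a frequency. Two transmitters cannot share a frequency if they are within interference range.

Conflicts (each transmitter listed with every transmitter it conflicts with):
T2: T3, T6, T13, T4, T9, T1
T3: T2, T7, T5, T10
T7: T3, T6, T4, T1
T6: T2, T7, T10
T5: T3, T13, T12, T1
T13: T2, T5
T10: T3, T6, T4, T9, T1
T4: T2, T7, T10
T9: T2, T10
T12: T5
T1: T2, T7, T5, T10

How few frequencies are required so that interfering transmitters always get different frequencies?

2

T2 and T9 conflict, so at least 2 frequencies are needed.
2 frequencies suffice: frequency 1 → {T2, T7, T5, T10}; frequency 2 → {T3, T6, T13, T4, T9, T12, T1}. No two conflicting transmitters share a frequency.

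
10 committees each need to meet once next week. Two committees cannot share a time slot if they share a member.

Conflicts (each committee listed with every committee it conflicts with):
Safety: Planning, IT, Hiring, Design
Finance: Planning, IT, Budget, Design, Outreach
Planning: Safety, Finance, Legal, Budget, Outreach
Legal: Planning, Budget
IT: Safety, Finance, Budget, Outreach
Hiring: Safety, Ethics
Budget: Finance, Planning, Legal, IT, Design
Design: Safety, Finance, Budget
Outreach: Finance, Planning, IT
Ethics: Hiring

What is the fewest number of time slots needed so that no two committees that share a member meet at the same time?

Finance, Budget, Design all conflict with each other, so at least 3 time slots are needed.
A valid assignment using 3 time slots: Safety=2, Finance=2, Planning=1, Legal=2, IT=1, Hiring=1, Budget=3, Design=1, Outreach=3, Ethics=2. Every pair that conflicts lands in different time slots.

3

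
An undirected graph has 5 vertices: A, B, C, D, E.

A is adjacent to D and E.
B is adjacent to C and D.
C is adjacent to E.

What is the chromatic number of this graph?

The cycle B-D-A-E-C-B has odd length 5, so it cannot be 2-colored; at least 3 colors are needed.
3 colors suffice: color 1 → {A, B}; color 2 → {C, D}; color 3 → {E}. Every edge joins two different colors.

3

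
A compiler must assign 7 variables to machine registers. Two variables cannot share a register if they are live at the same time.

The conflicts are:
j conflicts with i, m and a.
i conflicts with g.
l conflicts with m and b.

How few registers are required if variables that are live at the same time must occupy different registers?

2

l and m conflict, so at least 2 registers are needed.
2 registers suffice: register 1 → {j, l, g}; register 2 → {i, m, a, b}. No two conflicting variables share a register.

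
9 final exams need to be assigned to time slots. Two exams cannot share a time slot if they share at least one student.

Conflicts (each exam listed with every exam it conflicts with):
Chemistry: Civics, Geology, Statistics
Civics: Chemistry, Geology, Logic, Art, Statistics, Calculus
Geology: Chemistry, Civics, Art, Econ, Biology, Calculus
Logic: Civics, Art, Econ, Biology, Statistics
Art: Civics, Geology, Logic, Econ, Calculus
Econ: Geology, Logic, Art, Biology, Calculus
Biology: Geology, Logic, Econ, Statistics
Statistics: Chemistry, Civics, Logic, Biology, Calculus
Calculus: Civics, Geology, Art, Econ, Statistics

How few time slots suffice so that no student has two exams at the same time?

4

Geology, Art, Econ, Calculus pairwise conflict, so at least 4 time slots are needed.
4 time slots suffice: time slot 1 → {Geology, Statistics}; time slot 2 → {Civics, Econ}; time slot 3 → {Chemistry, Logic, Calculus}; time slot 4 → {Art, Biology}. Each listed conflict is separated.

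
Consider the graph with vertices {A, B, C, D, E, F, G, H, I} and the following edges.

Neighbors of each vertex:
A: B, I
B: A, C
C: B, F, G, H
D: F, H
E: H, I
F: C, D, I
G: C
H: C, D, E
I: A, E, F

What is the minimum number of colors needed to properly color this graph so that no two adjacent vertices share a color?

3

The cycle D-F-I-E-H-D has odd length 5, so it cannot be 2-colored; at least 3 colors are needed.
One proper 3-coloring: A=green, B=blue, C=red, D=red, E=green, F=blue, G=blue, H=blue, I=red. Each edge has distinct colors on its endpoints.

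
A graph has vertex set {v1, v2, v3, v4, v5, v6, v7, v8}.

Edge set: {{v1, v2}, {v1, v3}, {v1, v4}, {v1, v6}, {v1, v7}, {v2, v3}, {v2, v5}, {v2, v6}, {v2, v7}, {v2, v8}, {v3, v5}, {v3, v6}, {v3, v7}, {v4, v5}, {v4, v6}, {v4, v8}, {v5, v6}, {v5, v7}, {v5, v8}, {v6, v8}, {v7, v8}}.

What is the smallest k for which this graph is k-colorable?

v4, v5, v6, v8 are mutually adjacent (a clique of size 4), so at least 4 colors are needed.
4 colors suffice: color 1 → {v6, v7}; color 2 → {v1, v5}; color 3 → {v2, v4}; color 4 → {v3, v8}. Each edge has distinct colors on its endpoints.

4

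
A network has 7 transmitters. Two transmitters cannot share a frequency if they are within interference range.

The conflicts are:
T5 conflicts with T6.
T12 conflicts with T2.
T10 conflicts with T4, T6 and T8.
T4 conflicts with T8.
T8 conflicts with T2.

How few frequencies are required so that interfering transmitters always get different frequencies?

T10, T4, T8 pairwise conflict, so at least 3 frequencies are needed.
A valid assignment using 3 frequencies: T5=1, T12=2, T10=1, T4=3, T6=2, T8=2, T2=1. Every pair that conflicts lands in different frequencies.

3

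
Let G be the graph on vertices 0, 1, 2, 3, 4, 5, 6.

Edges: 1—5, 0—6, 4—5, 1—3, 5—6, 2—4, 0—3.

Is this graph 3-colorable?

Yes

The chromatic number is 3. The cycle 3-0-6-5-1-3 has odd length 5, so it cannot be 2-colored; at least 3 colors are needed.
3 colors suffice: color red → {0, 2, 5}; color blue → {1, 4, 6}; color green → {3}.
That is already a proper 3-coloring.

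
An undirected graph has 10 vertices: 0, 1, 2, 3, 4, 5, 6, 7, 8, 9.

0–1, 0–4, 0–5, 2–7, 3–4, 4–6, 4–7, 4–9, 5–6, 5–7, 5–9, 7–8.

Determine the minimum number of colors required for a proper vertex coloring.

0 and 1 are adjacent, so at least 2 colors are needed.
2 colors suffice: color red → {1, 2, 4, 5, 8}; color blue → {0, 3, 6, 7, 9}. Every edge joins two different colors.

2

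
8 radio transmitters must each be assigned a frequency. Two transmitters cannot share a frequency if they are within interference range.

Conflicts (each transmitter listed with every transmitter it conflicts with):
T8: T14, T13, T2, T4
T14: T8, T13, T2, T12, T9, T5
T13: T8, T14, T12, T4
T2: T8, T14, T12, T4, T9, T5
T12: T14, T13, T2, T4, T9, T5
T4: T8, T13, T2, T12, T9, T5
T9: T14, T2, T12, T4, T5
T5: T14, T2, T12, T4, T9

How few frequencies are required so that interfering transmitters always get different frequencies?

T2, T12, T4, T9, T5 pairwise conflict, so at least 5 frequencies are needed.
5 frequencies suffice: T8=2, T14=1, T13=3, T2=3, T12=2, T4=1, T9=5, T5=4. Each listed conflict is separated.

5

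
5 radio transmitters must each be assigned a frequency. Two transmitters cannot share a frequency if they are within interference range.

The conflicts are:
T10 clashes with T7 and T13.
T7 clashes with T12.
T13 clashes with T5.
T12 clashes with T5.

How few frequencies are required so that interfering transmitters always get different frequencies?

3

The cycle T12-T7-T10-T13-T5-T12 has odd length 5, so it cannot be 2-colored; at least 3 frequencies are needed.
3 frequencies suffice: T10=1, T7=2, T13=2, T12=1, T5=3. No two conflicting transmitters share a frequency.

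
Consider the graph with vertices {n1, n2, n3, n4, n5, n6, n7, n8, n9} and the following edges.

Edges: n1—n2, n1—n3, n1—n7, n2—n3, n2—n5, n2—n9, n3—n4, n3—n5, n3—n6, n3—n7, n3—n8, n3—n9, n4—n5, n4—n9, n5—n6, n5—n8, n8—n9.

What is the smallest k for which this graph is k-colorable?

n3, n4, n5 are mutually adjacent, so at least 3 colors are needed.
3 colors suffice: color red → {n3}; color blue → {n1, n5, n9}; color green → {n2, n4, n6, n7, n8}. No two adjacent vertices share a color.

3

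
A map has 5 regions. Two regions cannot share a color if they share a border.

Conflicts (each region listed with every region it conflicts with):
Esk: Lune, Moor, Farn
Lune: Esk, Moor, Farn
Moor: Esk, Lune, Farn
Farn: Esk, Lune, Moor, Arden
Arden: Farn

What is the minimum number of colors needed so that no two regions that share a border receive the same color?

Esk, Lune, Moor, Farn all conflict with each other, so at least 4 colors are needed.
4 colors suffice: color 1 → {Farn}; color 2 → {Lune, Arden}; color 3 → {Esk}; color 4 → {Moor}. No two conflicting regions share a color.

4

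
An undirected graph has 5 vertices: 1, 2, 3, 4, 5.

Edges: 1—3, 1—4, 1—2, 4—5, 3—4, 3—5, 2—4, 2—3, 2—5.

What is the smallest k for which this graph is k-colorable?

2, 3, 4, 5 are mutually adjacent (a clique of size 4), so at least 4 colors are needed.
A valid assignment using 4 colors: 1=yellow, 2=red, 3=green, 4=blue, 5=yellow. Every edge joins two different colors.

4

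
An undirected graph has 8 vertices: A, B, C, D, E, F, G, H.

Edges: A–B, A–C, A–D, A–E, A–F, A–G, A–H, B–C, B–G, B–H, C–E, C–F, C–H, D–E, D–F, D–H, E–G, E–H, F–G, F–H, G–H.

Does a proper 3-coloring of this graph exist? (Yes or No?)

A, D, E, H are pairwise adjacent (a clique of size 4), so at least 4 colors are needed.
So 3 colors are not enough.

No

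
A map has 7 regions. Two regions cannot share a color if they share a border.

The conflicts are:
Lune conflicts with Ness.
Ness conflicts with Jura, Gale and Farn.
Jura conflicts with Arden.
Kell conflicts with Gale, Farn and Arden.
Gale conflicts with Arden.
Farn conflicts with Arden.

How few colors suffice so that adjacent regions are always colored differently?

3

Kell, Farn, Arden pairwise conflict, so at least 3 colors are needed.
3 colors suffice: color 1 → {Ness, Arden}; color 2 → {Lune, Jura, Gale, Farn}; color 3 → {Kell}. Every pair that conflicts lands in different colors.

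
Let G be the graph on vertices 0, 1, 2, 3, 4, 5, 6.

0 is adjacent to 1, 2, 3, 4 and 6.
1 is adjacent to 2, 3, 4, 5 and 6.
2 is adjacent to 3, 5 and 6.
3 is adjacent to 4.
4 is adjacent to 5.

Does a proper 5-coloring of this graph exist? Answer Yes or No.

The chromatic number is 4. 0, 1, 2, 6 are mutually adjacent (a clique of size 4), so at least 4 colors are needed.
4 colors suffice: 0=blue, 1=red, 2=green, 3=yellow, 4=green, 5=blue, 6=yellow.
Since 5 ≥ 4, a proper 5-coloring certainly exists.

Yes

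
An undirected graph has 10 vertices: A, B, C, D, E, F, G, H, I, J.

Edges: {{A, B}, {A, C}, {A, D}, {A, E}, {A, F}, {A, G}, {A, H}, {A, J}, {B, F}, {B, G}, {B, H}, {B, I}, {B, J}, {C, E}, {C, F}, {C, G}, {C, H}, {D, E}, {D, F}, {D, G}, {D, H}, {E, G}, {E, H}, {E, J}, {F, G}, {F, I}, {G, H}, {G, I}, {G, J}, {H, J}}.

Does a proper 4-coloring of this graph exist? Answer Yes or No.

A, E, G, H, J are mutually adjacent (a clique of size 5), so at least 5 colors are needed.
So 4 colors are not enough.

No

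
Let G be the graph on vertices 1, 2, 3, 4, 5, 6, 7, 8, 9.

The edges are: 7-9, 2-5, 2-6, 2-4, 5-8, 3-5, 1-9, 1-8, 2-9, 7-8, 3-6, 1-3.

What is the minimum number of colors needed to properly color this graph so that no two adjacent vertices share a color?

3

The cycle 8-5-2-9-7-8 has odd length 5, so it cannot be 2-colored; at least 3 colors are needed.
One proper 3-coloring: 1=b, 2=a, 3=a, 4=b, 5=b, 6=b, 7=b, 8=a, 9=c. Each edge has distinct colors on its endpoints.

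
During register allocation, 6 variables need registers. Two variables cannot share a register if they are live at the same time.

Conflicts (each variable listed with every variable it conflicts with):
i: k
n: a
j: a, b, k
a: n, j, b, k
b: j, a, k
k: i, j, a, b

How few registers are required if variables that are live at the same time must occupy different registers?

4

j, a, b, k all conflict with each other, so at least 4 registers are needed.
A valid assignment using 4 registers: i=2, n=1, j=4, a=2, b=3, k=1. Every pair that conflicts lands in different registers.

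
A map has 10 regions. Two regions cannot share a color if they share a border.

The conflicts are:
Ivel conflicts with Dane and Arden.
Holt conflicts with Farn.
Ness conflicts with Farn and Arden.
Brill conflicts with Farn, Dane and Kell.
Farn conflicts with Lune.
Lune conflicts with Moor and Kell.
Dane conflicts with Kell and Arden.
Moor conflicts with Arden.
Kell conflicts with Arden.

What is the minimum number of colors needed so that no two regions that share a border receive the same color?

3

Ivel, Dane, Arden are mutually in conflict, so at least 3 colors are needed.
3 colors suffice: color 1 → {Holt, Brill, Lune, Arden}; color 2 → {Ivel, Farn, Moor, Kell}; color 3 → {Ness, Dane}. Each listed conflict is separated.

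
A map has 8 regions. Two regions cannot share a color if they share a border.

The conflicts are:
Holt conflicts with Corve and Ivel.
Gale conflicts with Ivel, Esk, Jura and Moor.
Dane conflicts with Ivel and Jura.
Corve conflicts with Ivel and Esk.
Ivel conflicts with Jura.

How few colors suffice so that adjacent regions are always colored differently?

Gale, Ivel, Jura are mutually in conflict, so at least 3 colors are needed.
3 colors suffice: color 1 → {Ivel, Esk, Moor}; color 2 → {Gale, Dane, Corve}; color 3 → {Holt, Jura}. Each listed conflict is separated.

3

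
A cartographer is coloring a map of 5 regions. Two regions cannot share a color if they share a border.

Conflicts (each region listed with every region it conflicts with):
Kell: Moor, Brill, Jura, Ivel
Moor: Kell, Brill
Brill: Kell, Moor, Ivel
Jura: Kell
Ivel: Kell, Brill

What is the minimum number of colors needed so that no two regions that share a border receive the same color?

3

Kell, Brill, Ivel are mutually in conflict, so at least 3 colors are needed.
3 colors suffice: color 1 → {Kell}; color 2 → {Brill, Jura}; color 3 → {Moor, Ivel}. Each listed conflict is separated.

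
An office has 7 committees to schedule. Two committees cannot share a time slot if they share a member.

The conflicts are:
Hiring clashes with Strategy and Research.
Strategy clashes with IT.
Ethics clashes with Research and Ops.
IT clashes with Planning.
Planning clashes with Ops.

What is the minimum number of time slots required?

3

The cycle Strategy-Hiring-Research-Ethics-Ops-Planning-IT-Strategy has odd length 7, so it cannot be 2-colored; at least 3 time slots are needed.
A valid assignment using 3 time slots: Hiring=3, Strategy=1, Ethics=1, IT=2, Planning=1, Research=2, Ops=2. No two conflicting committees share a time slot.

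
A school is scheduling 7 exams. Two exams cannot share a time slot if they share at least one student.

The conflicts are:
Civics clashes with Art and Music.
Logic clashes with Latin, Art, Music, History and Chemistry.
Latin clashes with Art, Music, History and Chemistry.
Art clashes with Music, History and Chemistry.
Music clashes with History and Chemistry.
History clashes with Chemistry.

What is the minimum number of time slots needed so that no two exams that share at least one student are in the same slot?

6

Logic, Latin, Art, Music, History, Chemistry all conflict with each other, so at least 6 time slots are needed.
6 time slots suffice: time slot 1 → {Art}; time slot 2 → {Music}; time slot 3 → {Civics, Logic}; time slot 4 → {Latin}; time slot 5 → {Chemistry}; time slot 6 → {History}. Every pair that conflicts lands in different time slots.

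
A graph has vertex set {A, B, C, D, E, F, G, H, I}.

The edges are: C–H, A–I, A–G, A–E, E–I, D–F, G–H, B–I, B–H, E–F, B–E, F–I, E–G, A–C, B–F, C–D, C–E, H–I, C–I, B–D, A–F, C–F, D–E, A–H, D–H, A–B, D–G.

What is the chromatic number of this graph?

A, B, E, F, I form a clique, so at least 5 colors are needed.
A valid assignment using 5 colors: A=2, B=4, C=4, D=2, E=1, F=3, G=3, H=1, I=5. Every edge joins two different colors.

5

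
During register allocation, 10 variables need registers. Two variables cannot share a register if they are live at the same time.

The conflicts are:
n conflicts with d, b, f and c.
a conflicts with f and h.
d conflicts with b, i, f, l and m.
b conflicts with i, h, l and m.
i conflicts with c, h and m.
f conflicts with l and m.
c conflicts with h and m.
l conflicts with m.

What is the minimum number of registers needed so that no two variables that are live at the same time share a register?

d, f, l, m all conflict with each other, so at least 4 registers are needed.
4 registers suffice: register 1 → {n, h, m}; register 2 → {a, d, c}; register 3 → {b, f}; register 4 → {i, l}. Each listed conflict is separated.

4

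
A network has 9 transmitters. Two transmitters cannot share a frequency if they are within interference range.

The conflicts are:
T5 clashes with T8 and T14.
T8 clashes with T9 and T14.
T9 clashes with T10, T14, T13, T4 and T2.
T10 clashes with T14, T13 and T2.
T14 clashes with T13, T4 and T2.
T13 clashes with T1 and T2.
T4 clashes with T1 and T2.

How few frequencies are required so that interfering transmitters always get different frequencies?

T9, T10, T14, T13, T2 are mutually in conflict, so at least 5 frequencies are needed.
5 frequencies suffice: frequency 1 → {T14, T1}; frequency 2 → {T5, T9}; frequency 3 → {T8, T2}; frequency 4 → {T13, T4}; frequency 5 → {T10}. Every pair that conflicts lands in different frequencies.

5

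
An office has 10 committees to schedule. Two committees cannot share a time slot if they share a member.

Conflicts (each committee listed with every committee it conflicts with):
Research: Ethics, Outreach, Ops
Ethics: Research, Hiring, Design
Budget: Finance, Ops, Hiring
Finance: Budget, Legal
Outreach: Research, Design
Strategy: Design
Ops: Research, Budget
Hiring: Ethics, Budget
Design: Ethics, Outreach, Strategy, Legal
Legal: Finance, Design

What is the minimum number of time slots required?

The cycle Ops-Research-Ethics-Hiring-Budget-Ops has odd length 5, so it cannot be 2-colored; at least 3 time slots are needed.
Using 3 time slots: Research=1, Ethics=2, Budget=1, Finance=3, Outreach=2, Strategy=2, Ops=2, Hiring=3, Design=1, Legal=2. No two conflicting committees share a time slot.

3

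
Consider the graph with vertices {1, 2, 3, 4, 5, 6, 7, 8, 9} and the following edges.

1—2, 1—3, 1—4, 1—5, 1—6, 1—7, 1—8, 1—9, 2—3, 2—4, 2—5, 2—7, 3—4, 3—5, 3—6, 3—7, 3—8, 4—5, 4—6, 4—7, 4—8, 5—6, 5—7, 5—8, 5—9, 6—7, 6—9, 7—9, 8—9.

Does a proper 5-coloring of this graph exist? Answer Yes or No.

1, 2, 3, 4, 5, 7 are mutually adjacent (a clique of size 6), so at least 6 colors are needed.
So 5 colors are not enough.

No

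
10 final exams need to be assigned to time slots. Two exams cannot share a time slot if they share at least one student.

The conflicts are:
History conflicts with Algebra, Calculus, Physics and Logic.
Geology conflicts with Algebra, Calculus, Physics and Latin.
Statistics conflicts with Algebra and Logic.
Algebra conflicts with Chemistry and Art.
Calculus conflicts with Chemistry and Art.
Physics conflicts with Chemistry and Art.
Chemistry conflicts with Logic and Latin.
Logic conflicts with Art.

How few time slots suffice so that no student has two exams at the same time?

2

Geology and Latin conflict, so at least 2 time slots are needed.
2 time slots suffice: time slot 1 → {History, Geology, Statistics, Chemistry, Art}; time slot 2 → {Algebra, Calculus, Physics, Logic, Latin}. Every pair that conflicts lands in different time slots.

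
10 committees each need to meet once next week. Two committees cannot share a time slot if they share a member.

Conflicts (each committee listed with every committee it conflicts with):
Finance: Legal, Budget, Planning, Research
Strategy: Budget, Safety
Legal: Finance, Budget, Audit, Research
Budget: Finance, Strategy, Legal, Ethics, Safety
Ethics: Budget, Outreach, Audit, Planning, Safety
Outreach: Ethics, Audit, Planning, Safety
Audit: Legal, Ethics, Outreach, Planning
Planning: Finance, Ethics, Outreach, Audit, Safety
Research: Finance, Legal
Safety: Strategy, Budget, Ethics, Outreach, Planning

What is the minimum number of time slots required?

Ethics, Outreach, Audit, Planning all conflict with each other, so at least 4 time slots are needed.
4 time slots suffice: time slot 1 → {Budget, Planning, Research}; time slot 2 → {Finance, Audit, Safety}; time slot 3 → {Strategy, Legal, Ethics}; time slot 4 → {Outreach}. Each listed conflict is separated.

4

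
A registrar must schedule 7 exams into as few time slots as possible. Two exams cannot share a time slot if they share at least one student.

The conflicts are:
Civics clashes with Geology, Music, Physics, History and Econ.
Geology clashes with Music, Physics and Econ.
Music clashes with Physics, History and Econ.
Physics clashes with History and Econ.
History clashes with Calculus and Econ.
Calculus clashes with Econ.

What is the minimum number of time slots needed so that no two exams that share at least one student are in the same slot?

5

Civics, Music, Physics, History, Econ pairwise conflict, so at least 5 time slots are needed.
5 time slots suffice: time slot 1 → {Econ}; time slot 2 → {Geology, History}; time slot 3 → {Civics, Calculus}; time slot 4 → {Physics}; time slot 5 → {Music}. Each listed conflict is separated.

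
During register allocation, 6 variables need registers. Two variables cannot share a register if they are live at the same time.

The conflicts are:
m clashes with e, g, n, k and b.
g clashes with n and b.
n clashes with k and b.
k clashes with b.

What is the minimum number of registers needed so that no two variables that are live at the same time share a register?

m, n, k, b are mutually in conflict, so at least 4 registers are needed.
A valid assignment using 4 registers: m=1, e=2, g=4, n=2, k=4, b=3. Every pair that conflicts lands in different registers.

4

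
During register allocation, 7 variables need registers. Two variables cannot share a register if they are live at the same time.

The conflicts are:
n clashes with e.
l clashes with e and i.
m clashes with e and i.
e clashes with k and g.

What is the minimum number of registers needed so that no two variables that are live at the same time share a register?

m and i conflict, so at least 2 registers are needed.
2 registers suffice: n=2, l=2, m=2, e=1, k=2, i=1, g=2. Every pair that conflicts lands in different registers.

2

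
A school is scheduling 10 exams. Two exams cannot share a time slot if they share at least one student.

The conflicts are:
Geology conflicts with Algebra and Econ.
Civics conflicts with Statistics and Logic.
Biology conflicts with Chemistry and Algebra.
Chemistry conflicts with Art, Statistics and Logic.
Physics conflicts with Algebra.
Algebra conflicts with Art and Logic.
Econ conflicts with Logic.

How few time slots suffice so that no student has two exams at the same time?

Biology and Chemistry conflict, so at least 2 time slots are needed.
2 time slots suffice: time slot 1 → {Civics, Chemistry, Algebra, Econ}; time slot 2 → {Geology, Biology, Physics, Art, Statistics, Logic}. No two conflicting exams share a time slot.

2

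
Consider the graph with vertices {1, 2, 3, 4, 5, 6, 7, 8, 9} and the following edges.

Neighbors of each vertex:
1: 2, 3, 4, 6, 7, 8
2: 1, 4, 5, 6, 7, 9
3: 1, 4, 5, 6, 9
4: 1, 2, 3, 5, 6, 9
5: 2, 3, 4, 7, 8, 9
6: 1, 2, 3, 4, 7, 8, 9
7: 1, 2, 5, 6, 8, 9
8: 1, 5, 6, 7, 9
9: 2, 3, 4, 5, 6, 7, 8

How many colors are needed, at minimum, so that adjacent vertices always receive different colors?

4

6, 7, 8, 9 are pairwise adjacent (a clique of size 4), so at least 4 colors are needed.
4 colors suffice: color red → {1, 9}; color blue → {5, 6}; color green → {2, 3, 8}; color yellow → {4, 7}. Each edge has distinct colors on its endpoints.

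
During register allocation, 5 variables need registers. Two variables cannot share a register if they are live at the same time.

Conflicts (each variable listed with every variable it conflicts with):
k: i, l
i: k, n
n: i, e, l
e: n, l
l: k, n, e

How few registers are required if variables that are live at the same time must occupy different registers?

n, e, l pairwise conflict, so at least 3 registers are needed.
3 registers suffice: register 1 → {i, l}; register 2 → {k, n}; register 3 → {e}. Every pair that conflicts lands in different registers.

3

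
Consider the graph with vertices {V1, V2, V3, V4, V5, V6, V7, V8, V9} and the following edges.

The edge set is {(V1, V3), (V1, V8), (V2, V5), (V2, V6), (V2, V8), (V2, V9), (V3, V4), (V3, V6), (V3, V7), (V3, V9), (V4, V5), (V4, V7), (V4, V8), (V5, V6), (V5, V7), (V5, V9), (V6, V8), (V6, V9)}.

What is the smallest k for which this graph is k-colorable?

V2, V5, V6, V9 form a clique, so at least 4 colors are needed.
One proper 4-coloring: V1=red, V2=green, V3=blue, V4=red, V5=blue, V6=red, V7=green, V8=blue, V9=yellow. Each edge has distinct colors on its endpoints.

4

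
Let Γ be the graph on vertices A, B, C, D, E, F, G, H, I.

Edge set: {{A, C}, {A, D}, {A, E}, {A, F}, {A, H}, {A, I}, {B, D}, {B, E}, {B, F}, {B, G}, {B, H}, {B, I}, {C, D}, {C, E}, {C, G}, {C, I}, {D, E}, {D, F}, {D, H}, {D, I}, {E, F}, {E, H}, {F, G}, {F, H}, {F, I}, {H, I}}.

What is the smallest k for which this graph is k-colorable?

5

A, D, E, F, H are mutually adjacent (a clique of size 5), so at least 5 colors are needed.
5 colors suffice: A=4, B=4, C=2, D=1, E=3, F=2, G=1, H=5, I=3. Each edge has distinct colors on its endpoints.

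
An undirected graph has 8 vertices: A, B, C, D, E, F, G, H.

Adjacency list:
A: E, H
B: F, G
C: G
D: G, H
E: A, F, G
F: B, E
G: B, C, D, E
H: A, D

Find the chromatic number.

The cycle D-H-A-E-G-D has odd length 5, so it cannot be 2-colored; at least 3 colors are needed.
3 colors suffice: color 1 → {A, F, G}; color 2 → {B, C, D, E}; color 3 → {H}. Every edge joins two different colors.

3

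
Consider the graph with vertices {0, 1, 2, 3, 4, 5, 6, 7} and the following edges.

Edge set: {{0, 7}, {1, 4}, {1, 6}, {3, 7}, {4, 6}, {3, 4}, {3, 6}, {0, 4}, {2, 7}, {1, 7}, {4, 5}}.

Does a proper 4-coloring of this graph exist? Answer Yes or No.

The chromatic number is 3. 1, 4, 6 are mutually adjacent, so at least 3 colors are needed.
A valid assignment using 3 colors: 0=b, 1=c, 2=b, 3=c, 4=a, 5=b, 6=b, 7=a.
Since 4 ≥ 3, a proper 4-coloring certainly exists.

Yes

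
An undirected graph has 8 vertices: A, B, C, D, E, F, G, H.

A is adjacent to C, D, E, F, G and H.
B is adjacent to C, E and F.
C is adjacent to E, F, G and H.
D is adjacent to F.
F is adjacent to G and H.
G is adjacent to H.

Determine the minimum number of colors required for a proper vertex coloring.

5

A, C, F, G, H are pairwise adjacent (a clique of size 5), so at least 5 colors are needed.
5 colors suffice: color red → {A, B}; color blue → {C, D}; color green → {E, F}; color yellow → {H}; color purple → {G}. Every edge joins two different colors.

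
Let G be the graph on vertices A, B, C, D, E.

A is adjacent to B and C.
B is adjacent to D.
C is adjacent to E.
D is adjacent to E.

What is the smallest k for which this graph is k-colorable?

The cycle C-A-B-D-E-C has odd length 5, so it cannot be 2-colored; at least 3 colors are needed.
3 colors suffice: A=2, B=1, C=1, D=3, E=2. Every edge joins two different colors.

3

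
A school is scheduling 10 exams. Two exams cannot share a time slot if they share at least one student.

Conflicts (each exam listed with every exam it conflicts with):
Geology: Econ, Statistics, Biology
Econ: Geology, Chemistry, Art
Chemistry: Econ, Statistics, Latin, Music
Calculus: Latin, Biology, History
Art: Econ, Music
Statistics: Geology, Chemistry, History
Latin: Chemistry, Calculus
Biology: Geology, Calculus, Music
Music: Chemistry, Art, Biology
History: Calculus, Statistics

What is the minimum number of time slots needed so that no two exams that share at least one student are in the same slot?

The cycle Econ-Art-Music-Biology-Geology-Econ has odd length 5, so it cannot be 2-colored; at least 3 time slots are needed.
3 time slots suffice: time slot 1 → {Chemistry, Art, Biology, History}; time slot 2 → {Econ, Calculus, Statistics, Music}; time slot 3 → {Geology, Latin}. Every pair that conflicts lands in different time slots.

3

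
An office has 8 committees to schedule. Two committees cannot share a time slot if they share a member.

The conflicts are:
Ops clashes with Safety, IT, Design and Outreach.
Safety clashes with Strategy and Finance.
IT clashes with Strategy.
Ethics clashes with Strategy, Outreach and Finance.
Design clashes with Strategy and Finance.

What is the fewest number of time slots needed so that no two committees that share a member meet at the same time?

The cycle Strategy-Design-Ops-Outreach-Ethics-Strategy has odd length 5, so it cannot be 2-colored; at least 3 time slots are needed.
3 time slots suffice: time slot 1 → {Ops, Strategy, Finance}; time slot 2 → {Safety, IT, Ethics, Design}; time slot 3 → {Outreach}. Each listed conflict is separated.

3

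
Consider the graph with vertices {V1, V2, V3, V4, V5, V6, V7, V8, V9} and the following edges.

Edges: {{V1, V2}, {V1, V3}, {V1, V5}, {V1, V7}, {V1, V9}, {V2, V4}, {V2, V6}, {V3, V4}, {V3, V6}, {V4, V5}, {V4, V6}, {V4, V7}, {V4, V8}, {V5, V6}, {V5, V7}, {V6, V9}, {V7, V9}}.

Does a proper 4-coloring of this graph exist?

The chromatic number is 3. V2, V4, V6 form a triangle, so at least 3 colors are needed.
A valid assignment using 3 colors: V1=1, V2=3, V3=3, V4=1, V5=3, V6=2, V7=2, V8=2, V9=3.
Since 4 ≥ 3, a proper 4-coloring certainly exists.

Yes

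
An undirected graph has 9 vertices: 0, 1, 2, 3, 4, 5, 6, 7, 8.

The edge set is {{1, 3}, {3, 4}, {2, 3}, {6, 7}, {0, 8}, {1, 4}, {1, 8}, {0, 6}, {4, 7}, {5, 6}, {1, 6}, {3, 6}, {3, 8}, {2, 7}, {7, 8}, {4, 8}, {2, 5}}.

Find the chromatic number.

4

1, 3, 4, 8 form a clique, so at least 4 colors are needed.
One proper 4-coloring: 0=blue, 1=green, 2=red, 3=blue, 4=yellow, 5=blue, 6=red, 7=blue, 8=red. Every edge joins two different colors.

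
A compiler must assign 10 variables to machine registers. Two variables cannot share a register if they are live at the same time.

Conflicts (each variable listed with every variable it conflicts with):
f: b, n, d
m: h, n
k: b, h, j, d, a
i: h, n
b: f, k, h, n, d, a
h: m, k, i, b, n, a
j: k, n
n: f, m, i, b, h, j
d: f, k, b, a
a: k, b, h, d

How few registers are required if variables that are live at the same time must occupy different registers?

k, b, d, a pairwise conflict, so at least 4 registers are needed.
4 registers suffice: register 1 → {h, j, d}; register 2 → {m, i, b}; register 3 → {k, n}; register 4 → {f, a}. Every pair that conflicts lands in different registers.

4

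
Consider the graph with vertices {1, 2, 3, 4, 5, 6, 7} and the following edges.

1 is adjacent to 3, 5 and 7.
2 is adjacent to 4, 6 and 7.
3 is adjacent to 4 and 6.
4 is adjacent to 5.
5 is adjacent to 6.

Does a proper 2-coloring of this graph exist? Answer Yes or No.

No

The cycle 6-2-7-1-5-6 has odd length 5, so it cannot be 2-colored; at least 3 colors are needed.
So 2 colors are not enough.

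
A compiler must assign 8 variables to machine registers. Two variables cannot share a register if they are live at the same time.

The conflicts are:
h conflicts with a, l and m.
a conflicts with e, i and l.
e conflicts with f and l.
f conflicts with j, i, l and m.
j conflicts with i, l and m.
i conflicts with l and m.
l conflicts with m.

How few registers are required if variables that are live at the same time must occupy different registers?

5

f, j, i, l, m are mutually in conflict, so at least 5 registers are needed.
5 registers suffice: register 1 → {l}; register 2 → {a, m}; register 3 → {h, e, i}; register 4 → {f}; register 5 → {j}. Every pair that conflicts lands in different registers.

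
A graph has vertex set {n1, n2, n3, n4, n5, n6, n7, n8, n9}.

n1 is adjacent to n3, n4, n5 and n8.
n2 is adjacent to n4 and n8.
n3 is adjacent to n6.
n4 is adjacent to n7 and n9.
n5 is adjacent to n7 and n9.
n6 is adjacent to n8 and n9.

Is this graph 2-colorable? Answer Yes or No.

No

The cycle n5-n9-n6-n3-n1-n5 has odd length 5, so it cannot be 2-colored; at least 3 colors are needed.
So 2 colors are not enough.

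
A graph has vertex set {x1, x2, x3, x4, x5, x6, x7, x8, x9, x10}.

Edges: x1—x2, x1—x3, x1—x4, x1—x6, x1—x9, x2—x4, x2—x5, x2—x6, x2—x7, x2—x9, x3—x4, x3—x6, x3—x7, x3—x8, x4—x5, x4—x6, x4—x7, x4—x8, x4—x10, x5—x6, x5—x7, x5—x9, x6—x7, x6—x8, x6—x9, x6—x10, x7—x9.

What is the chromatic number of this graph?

x2, x4, x5, x6, x7 are mutually adjacent (a clique of size 5), so at least 5 colors are needed.
A valid assignment using 5 colors: x1=4, x2=3, x3=3, x4=2, x5=5, x6=1, x7=4, x8=4, x9=2, x10=3. Each edge has distinct colors on its endpoints.

5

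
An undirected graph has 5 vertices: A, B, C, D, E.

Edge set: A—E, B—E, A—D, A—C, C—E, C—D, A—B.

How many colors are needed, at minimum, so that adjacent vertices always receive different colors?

A, B, E are pairwise adjacent, so at least 3 colors are needed.
3 colors suffice: color 1 → {A}; color 2 → {D, E}; color 3 → {B, C}. No two adjacent vertices share a color.

3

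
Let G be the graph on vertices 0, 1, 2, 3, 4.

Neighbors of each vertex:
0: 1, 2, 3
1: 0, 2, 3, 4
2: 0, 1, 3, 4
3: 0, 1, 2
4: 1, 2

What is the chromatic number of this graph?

0, 1, 2, 3 form a clique, so at least 4 colors are needed.
4 colors suffice: color a → {1}; color b → {2}; color c → {3, 4}; color d → {0}. Each edge has distinct colors on its endpoints.

4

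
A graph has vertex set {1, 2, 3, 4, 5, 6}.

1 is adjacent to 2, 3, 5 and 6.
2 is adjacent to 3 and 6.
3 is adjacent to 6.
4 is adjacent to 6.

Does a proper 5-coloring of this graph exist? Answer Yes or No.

Yes

The chromatic number is 4. 1, 2, 3, 6 are pairwise adjacent (a clique of size 4), so at least 4 colors are needed.
4 colors suffice: 1=red, 2=yellow, 3=green, 4=red, 5=blue, 6=blue.
Since 5 ≥ 4, a proper 5-coloring certainly exists.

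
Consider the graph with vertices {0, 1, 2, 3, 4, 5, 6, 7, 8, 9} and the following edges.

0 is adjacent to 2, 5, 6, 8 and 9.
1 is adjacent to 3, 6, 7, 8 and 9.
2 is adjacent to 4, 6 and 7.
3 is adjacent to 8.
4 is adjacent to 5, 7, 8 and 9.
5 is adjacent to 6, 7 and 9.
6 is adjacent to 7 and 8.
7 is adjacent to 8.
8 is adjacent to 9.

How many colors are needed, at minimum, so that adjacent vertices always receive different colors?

4

1, 6, 7, 8 form a clique, so at least 4 colors are needed.
One proper 4-coloring: 0=yellow, 1=yellow, 2=red, 3=blue, 4=green, 5=red, 6=green, 7=blue, 8=red, 9=blue. No two adjacent vertices share a color.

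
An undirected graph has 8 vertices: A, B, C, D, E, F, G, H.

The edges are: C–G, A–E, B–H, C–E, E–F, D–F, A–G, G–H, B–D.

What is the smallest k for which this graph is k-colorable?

The cycle B-D-F-E-C-G-H-B has odd length 7, so it cannot be 2-colored; at least 3 colors are needed.
3 colors suffice: color red → {B, E, G}; color blue → {A, C, F, H}; color green → {D}. No two adjacent vertices share a color.

3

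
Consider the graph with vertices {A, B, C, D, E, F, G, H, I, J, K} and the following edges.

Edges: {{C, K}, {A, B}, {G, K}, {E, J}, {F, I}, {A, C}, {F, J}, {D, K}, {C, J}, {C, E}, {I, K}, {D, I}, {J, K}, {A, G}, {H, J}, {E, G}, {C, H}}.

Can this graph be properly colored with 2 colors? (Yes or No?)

C, H, J are pairwise adjacent, so at least 3 colors are needed.
So 2 colors are not enough.

No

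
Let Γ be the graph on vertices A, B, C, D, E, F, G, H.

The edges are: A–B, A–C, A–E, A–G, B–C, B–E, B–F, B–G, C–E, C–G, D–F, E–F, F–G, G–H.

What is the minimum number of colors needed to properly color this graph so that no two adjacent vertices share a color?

4

A, B, C, G are mutually adjacent (a clique of size 4), so at least 4 colors are needed.
4 colors suffice: color 1 → {D, E, G}; color 2 → {B, H}; color 3 → {A, F}; color 4 → {C}. Each edge has distinct colors on its endpoints.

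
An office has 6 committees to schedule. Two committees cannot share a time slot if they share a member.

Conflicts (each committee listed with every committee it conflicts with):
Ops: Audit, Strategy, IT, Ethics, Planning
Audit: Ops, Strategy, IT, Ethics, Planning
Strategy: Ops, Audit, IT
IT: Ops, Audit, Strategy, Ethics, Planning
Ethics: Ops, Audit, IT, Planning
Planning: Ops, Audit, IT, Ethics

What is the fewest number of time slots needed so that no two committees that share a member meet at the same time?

Ops, Audit, IT, Ethics, Planning all conflict with each other, so at least 5 time slots are needed.
5 time slots suffice: time slot 1 → {Ops}; time slot 2 → {IT}; time slot 3 → {Audit}; time slot 4 → {Strategy, Ethics}; time slot 5 → {Planning}. Each listed conflict is separated.

5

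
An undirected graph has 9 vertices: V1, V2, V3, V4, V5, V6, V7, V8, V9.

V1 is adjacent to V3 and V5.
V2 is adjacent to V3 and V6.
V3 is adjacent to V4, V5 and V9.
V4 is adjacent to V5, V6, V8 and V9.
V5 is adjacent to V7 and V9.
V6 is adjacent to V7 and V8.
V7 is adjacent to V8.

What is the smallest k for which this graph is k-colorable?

V3, V4, V5, V9 are pairwise adjacent (a clique of size 4), so at least 4 colors are needed.
4 colors suffice: V1=2, V2=2, V3=1, V4=2, V5=3, V6=1, V7=2, V8=3, V9=4. Each edge has distinct colors on its endpoints.

4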